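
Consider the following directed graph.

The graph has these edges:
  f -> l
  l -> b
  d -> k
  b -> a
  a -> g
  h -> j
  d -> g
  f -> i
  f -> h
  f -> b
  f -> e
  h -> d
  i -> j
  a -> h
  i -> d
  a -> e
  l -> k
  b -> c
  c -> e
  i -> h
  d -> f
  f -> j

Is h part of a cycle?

Yes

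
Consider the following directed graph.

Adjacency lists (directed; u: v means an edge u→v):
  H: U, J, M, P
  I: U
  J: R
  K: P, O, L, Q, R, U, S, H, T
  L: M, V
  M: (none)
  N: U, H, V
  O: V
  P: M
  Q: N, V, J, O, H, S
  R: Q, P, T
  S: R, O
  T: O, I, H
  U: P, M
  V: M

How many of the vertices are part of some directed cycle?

7

A vertex is on a directed cycle iff it belongs to a strongly connected component of size ≥ 2 (or has a self-loop).
The vertices on cycles are {H, J, N, Q, R, S, T} — 7 in total.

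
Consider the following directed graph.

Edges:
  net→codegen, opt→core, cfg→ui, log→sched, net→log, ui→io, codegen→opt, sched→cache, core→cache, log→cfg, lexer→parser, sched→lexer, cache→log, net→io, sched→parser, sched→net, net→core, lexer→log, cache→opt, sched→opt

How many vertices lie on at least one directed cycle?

A vertex is on a directed cycle iff it belongs to a strongly connected component of size ≥ 2 (or has a self-loop).
The vertices on cycles are {log, net, opt, core, cache, lexer, sched, codegen} — 8 in total.

8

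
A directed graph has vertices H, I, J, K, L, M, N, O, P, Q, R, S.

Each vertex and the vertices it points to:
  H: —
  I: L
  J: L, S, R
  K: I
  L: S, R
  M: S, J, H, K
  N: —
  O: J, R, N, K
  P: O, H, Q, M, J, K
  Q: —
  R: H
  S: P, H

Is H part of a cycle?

No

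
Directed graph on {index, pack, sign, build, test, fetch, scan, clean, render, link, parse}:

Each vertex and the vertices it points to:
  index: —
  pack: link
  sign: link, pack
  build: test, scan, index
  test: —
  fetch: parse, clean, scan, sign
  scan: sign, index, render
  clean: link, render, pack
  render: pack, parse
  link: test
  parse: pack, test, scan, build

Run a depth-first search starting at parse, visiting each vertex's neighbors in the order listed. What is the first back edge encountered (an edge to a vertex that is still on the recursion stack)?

render→parse

DFS from parse (visiting each vertex's neighbors in the order listed); mark gray on enter, black on exit:
parse gray
  pack gray
    link gray
      test gray
      test black
    link black
  pack black
  parse→test: test black — skip
  scan gray
    sign gray
      sign→link: link black — skip
      sign→pack: pack black — skip
    sign black
    index gray
    index black
    render gray
      render→pack: pack black — skip
      render→parse: parse is gray → back edge
First back edge: render → parse.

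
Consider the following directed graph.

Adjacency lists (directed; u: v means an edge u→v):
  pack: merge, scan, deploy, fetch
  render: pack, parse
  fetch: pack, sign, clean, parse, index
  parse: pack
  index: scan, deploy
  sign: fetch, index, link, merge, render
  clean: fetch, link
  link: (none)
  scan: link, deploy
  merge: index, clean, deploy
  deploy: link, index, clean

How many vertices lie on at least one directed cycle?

10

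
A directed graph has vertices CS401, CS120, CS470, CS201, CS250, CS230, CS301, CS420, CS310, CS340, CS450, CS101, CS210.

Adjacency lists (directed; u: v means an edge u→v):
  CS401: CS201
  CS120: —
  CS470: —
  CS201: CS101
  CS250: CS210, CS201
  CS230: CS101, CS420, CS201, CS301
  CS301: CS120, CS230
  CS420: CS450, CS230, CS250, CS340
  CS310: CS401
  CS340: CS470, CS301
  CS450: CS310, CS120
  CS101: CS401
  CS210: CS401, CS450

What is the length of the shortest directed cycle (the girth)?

For each vertex v, BFS finds the shortest path from v back to v.
The shortest such closed walk is CS420 → CS230 → CS420, length 2.

2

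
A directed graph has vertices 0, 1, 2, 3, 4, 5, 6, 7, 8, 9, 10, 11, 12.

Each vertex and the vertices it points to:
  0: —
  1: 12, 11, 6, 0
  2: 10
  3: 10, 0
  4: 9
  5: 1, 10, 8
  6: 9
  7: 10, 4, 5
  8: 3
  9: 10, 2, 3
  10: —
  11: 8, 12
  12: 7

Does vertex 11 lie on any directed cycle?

Yes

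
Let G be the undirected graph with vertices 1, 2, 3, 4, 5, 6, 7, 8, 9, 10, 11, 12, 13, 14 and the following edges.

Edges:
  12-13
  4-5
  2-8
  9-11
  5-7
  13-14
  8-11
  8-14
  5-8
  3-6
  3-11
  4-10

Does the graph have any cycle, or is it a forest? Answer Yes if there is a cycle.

No

DFS, tracking each vertex's parent; an edge to a visited non-parent vertex closes a cycle.
Start from 8:
visit 8 (parent –)
  visit 2 (parent 8)
    2–8: parent, skip
  visit 11 (parent 8)
    visit 3 (parent 11)
      3–11: parent, skip
      visit 6 (parent 3)
        6–3: parent, skip
    visit 9 (parent 11)
      9–11: parent, skip
    11–8: parent, skip
  visit 5 (parent 8)
    5–8: parent, skip
    visit 4 (parent 5)
      visit 10 (parent 4)
        10–4: parent, skip
      4–5: parent, skip
    visit 7 (parent 5)
      7–5: parent, skip
  visit 14 (parent 8)
    14–8: parent, skip
    visit 13 (parent 14)
      visit 12 (parent 13)
        12–13: parent, skip
      13–14: parent, skip
visit 1 (parent –)
No non-parent visited neighbor found — the graph is a forest.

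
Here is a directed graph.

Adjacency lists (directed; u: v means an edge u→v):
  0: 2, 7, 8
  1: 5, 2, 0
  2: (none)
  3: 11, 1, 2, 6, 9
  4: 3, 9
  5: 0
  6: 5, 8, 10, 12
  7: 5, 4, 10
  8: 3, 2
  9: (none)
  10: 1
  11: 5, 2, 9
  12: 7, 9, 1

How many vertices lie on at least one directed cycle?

A vertex is on a directed cycle iff it belongs to a strongly connected component of size ≥ 2 (or has a self-loop).
The vertices on cycles are {0, 1, 3, 4, 5, 6, 7, 8, 10, 11, 12} — 11 in total.

11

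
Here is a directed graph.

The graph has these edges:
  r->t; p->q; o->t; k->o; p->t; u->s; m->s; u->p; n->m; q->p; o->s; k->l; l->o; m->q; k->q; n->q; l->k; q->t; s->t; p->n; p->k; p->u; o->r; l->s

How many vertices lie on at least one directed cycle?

7

A vertex is on a directed cycle iff it belongs to a strongly connected component of size ≥ 2 (or has a self-loop).
The vertices on cycles are {k, l, m, n, p, q, u} — 7 in total.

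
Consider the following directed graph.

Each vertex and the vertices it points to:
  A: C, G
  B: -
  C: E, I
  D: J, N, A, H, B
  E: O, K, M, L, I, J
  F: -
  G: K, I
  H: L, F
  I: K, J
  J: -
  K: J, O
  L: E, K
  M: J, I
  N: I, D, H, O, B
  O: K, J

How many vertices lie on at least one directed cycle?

A vertex is on a directed cycle iff it belongs to a strongly connected component of size ≥ 2 (or has a self-loop).
The vertices on cycles are {D, E, K, L, N, O} — 6 in total.

6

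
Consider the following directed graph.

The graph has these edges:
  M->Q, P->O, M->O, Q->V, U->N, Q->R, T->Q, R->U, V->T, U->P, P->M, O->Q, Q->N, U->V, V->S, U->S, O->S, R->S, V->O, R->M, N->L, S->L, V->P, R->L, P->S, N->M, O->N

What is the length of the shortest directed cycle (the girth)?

3

For each vertex v, BFS finds the shortest path from v back to v.
The shortest such closed walk is Q → V → O → Q, length 3.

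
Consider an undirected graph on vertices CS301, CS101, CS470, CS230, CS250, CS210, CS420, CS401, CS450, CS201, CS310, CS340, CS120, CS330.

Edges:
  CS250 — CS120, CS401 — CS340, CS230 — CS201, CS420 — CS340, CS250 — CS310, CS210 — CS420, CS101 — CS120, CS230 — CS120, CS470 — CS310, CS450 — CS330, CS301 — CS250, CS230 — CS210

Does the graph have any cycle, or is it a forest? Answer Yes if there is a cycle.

No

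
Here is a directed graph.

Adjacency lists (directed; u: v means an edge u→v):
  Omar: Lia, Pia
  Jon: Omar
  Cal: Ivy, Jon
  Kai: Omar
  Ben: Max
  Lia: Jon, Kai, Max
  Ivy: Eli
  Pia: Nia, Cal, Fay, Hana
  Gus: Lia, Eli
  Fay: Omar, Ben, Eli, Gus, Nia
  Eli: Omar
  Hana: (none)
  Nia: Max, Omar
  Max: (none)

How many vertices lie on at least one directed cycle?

A vertex is on a directed cycle iff it belongs to a strongly connected component of size ≥ 2 (or has a self-loop).
The vertices on cycles are {Cal, Eli, Fay, Gus, Ivy, Jon, Kai, Lia, Nia, Pia, Omar} — 11 in total.

11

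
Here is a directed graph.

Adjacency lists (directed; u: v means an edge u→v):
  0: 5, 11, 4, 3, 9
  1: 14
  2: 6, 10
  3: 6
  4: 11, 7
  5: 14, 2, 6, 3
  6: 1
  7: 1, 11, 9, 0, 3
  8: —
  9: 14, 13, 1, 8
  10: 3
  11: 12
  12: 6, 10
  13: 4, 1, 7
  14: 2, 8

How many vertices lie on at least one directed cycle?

11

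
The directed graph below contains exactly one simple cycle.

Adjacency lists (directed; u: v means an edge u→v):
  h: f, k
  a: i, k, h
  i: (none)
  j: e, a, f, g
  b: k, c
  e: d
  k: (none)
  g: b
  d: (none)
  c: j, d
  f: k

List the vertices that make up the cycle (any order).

DFS with gray/black marking from j:
j gray
  e gray
    d gray
    d black
  e black
  a gray
    i gray
    i black
    k gray
    k black
    h gray
      f gray
        f→k: k black — skip
      f black
      h→k: k black — skip
    h black
  a black
  j→f: f black — skip
  g gray
    b gray
      b→k: k black — skip
      c gray
        c→j: j is gray → back edge
Back edge closes the cycle j → g → b → c → j; its vertices are {b, c, g, j}.

b, c, g, j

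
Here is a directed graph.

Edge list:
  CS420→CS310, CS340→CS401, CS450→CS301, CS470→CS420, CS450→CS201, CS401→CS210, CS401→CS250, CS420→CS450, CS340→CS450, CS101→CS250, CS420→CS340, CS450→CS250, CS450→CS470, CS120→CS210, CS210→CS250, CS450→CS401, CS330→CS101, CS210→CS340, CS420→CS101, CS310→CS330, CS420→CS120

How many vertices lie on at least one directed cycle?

7

A vertex is on a directed cycle iff it belongs to a strongly connected component of size ≥ 2 (or has a self-loop).
The vertices on cycles are {CS120, CS210, CS340, CS401, CS420, CS450, CS470} — 7 in total.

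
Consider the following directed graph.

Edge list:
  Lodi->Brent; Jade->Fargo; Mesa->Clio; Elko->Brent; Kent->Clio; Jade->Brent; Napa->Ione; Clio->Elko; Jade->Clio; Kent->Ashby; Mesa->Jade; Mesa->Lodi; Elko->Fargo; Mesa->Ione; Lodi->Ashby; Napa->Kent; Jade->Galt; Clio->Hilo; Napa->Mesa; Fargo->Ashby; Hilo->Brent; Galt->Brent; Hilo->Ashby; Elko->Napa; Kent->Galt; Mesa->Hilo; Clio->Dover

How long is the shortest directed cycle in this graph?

4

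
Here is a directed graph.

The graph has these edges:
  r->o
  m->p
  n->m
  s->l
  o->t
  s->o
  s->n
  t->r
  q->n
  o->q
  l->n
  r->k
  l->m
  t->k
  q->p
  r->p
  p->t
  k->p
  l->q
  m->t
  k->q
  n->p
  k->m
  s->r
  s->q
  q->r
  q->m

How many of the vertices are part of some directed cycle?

8

A vertex is on a directed cycle iff it belongs to a strongly connected component of size ≥ 2 (or has a self-loop).
The vertices on cycles are {k, m, n, o, p, q, r, t} — 8 in total.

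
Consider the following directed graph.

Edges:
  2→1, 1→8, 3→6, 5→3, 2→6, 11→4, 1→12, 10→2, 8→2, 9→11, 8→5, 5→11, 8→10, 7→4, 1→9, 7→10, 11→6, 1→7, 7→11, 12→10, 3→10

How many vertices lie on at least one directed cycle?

8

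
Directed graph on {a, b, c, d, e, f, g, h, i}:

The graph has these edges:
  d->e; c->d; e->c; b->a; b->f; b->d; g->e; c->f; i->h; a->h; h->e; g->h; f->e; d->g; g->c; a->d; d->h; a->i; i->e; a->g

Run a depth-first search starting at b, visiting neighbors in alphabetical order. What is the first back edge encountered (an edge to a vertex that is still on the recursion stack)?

c->d

DFS from b (visiting neighbors in alphabetical order); mark gray on enter, black on exit:
b gray
  a gray
    d gray
      e gray
        c gray
          c→d: d is gray → back edge
First back edge: c → d.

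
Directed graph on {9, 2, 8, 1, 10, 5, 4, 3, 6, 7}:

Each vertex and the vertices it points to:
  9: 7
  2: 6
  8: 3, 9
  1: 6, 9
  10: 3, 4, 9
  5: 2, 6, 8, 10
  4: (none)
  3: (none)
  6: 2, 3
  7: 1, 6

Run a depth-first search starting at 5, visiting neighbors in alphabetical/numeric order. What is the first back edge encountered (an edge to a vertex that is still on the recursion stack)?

6→2

DFS from 5 (visiting neighbors in alphabetical/numeric order); mark gray on enter, black on exit:
5 gray
  2 gray
    6 gray
      6→2: 2 is gray → back edge
First back edge: 6 → 2.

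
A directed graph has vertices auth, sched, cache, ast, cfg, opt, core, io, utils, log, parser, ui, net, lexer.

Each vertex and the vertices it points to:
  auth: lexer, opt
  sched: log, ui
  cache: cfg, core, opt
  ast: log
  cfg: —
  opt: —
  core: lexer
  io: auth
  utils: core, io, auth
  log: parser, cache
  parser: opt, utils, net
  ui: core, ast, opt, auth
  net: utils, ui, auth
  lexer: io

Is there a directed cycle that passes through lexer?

Yes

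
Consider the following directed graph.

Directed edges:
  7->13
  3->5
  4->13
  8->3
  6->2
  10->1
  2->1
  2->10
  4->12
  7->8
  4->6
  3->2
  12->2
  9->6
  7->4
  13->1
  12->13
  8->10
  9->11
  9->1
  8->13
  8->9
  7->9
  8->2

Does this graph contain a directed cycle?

DFS with white/gray/black marking, starting from 11:
11 gray
11 black
7 gray
  4 gray
    13 gray
      1 gray
      1 black
    13 black
    12 gray
      2 gray
        10 gray
          10→1: 1 black — skip
        10 black
        2→1: 1 black — skip
      2 black
      12→13: 13 black — skip
    12 black
    6 gray
      6→2: 2 black — skip
    6 black
  4 black
  7→13: 13 black — skip
  8 gray
    3 gray
      3→2: 2 black — skip
      5 gray
      5 black
    3 black
    9 gray
      9→6: 6 black — skip
      9→1: 1 black — skip
      9→11: 11 black — skip
    9 black
    8→10: 10 black — skip
    8→2: 2 black — skip
    8→13: 13 black — skip
  8 black
  7→9: 9 black — skip
7 black
Every edge goes to a white or black vertex — no back edge, so the graph is acyclic.

No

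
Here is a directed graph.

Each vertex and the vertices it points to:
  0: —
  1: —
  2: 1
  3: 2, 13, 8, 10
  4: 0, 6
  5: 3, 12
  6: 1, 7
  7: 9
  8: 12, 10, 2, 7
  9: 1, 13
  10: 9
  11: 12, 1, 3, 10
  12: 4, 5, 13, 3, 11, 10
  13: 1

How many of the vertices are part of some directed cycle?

A vertex is on a directed cycle iff it belongs to a strongly connected component of size ≥ 2 (or has a self-loop).
The vertices on cycles are {3, 5, 8, 11, 12} — 5 in total.

5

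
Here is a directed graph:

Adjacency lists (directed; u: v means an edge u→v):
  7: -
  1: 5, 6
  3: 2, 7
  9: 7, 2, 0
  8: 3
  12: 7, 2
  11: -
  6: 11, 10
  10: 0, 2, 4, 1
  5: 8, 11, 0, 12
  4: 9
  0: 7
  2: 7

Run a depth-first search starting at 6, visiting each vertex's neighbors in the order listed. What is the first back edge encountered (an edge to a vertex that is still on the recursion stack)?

1→6

DFS from 6 (visiting each vertex's neighbors in the order listed); mark gray on enter, black on exit:
6 gray
  11 gray
  11 black
  10 gray
    0 gray
      7 gray
      7 black
    0 black
    2 gray
      2→7: 7 black — skip
    2 black
    4 gray
      9 gray
        9→7: 7 black — skip
        9→2: 2 black — skip
        9→0: 0 black — skip
      9 black
    4 black
    1 gray
      5 gray
        8 gray
          3 gray
            3→2: 2 black — skip
            3→7: 7 black — skip
          3 black
        8 black
        5→11: 11 black — skip
        5→0: 0 black — skip
        12 gray
          12→7: 7 black — skip
          12→2: 2 black — skip
        12 black
      5 black
      1→6: 6 is gray → back edge
First back edge: 1 → 6.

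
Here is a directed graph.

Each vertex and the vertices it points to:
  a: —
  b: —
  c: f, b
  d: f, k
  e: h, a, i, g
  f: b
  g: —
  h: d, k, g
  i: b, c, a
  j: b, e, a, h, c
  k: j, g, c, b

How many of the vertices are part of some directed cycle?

A vertex is on a directed cycle iff it belongs to a strongly connected component of size ≥ 2 (or has a self-loop).
The vertices on cycles are {d, e, h, j, k} — 5 in total.

5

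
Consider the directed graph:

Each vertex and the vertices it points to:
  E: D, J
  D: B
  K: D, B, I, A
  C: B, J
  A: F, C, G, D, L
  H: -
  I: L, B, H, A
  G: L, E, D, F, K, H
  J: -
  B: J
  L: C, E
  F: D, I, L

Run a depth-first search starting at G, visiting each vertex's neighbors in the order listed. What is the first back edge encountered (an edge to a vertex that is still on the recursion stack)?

A->F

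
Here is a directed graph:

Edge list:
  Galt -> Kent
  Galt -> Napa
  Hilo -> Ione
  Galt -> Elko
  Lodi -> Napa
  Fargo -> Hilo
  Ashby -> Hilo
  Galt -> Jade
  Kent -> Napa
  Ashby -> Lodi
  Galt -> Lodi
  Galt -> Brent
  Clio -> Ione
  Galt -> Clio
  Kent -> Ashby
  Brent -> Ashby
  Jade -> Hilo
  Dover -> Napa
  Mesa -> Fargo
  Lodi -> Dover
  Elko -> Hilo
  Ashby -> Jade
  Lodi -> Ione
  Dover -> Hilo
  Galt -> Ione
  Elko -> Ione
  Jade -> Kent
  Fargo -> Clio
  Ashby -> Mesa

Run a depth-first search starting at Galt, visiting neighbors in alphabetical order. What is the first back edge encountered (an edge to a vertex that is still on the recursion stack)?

Kent->Ashby

DFS from Galt (visiting neighbors in alphabetical order); mark gray on enter, black on exit:
Galt gray
  Brent gray
    Ashby gray
      Hilo gray
        Ione gray
        Ione black
      Hilo black
      Jade gray
        Jade→Hilo: Hilo black — skip
        Kent gray
          Kent→Ashby: Ashby is gray → back edge
First back edge: Kent → Ashby.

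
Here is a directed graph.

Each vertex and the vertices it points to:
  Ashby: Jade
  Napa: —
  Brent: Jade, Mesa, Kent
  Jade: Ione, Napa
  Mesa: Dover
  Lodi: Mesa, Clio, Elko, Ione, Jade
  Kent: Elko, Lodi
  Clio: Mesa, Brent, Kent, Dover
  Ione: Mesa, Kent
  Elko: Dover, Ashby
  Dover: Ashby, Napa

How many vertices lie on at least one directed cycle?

A vertex is on a directed cycle iff it belongs to a strongly connected component of size ≥ 2 (or has a self-loop).
The vertices on cycles are {Clio, Elko, Ione, Jade, Kent, Lodi, Mesa, Ashby, Brent, Dover} — 10 in total.

10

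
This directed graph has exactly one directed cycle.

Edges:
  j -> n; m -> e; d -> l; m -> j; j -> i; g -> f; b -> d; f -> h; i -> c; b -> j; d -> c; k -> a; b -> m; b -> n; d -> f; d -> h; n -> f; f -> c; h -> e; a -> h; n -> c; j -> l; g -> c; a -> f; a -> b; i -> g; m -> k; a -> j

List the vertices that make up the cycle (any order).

DFS with gray/black marking from a:
a gray
  f gray
    h gray
      e gray
      e black
    h black
    c gray
    c black
  f black
  b gray
    j gray
      n gray
        n→c: c black — skip
        n→f: f black — skip
      n black
      i gray
        g gray
          g→f: f black — skip
          g→c: c black — skip
        g black
        i→c: c black — skip
      i black
      l gray
      l black
    j black
    d gray
      d→f: f black — skip
      d→h: h black — skip
      d→l: l black — skip
      d→c: c black — skip
    d black
    m gray
      k gray
        k→a: a is gray → back edge
Back edge closes the cycle a → b → m → k → a; its vertices are {a, b, k, m}.

a, b, k, m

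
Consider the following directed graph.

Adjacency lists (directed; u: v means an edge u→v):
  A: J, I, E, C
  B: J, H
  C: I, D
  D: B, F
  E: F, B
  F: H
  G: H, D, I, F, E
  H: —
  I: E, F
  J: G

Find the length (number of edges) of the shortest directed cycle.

For each vertex v, BFS finds the shortest path from v back to v.
The shortest such closed walk is E → B → J → G → E, length 4.

4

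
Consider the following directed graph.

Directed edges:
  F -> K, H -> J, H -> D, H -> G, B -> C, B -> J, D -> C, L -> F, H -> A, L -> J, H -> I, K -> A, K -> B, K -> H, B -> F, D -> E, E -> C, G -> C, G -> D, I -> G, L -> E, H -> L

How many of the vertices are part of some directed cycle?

A vertex is on a directed cycle iff it belongs to a strongly connected component of size ≥ 2 (or has a self-loop).
The vertices on cycles are {B, F, H, K, L} — 5 in total.

5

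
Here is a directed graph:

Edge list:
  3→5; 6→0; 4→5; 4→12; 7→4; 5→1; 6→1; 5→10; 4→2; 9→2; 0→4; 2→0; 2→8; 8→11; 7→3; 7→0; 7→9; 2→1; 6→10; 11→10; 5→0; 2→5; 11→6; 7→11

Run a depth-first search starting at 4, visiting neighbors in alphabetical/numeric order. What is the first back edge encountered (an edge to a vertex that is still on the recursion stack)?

0→4

DFS from 4 (visiting neighbors in alphabetical/numeric order); mark gray on enter, black on exit:
4 gray
  2 gray
    0 gray
      0→4: 4 is gray → back edge
First back edge: 0 → 4.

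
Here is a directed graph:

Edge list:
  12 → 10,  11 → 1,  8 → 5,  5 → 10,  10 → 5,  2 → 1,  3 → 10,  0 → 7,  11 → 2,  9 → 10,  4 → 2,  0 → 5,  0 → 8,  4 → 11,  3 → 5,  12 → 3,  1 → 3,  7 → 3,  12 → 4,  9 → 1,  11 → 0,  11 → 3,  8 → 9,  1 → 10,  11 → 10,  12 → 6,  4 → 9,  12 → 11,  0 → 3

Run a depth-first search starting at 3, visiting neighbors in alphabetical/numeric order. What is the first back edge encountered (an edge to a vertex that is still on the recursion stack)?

DFS from 3 (visiting neighbors in alphabetical/numeric order); mark gray on enter, black on exit:
3 gray
  5 gray
    10 gray
      10→5: 5 is gray → back edge
First back edge: 10 → 5.

10→5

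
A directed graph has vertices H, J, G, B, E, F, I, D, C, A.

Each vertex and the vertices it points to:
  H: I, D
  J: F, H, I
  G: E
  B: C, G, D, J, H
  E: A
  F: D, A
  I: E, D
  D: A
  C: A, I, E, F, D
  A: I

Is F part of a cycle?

F lies on a cycle iff there is a path from F back to itself.
Exploring from F, it never reaches itself; equivalently, its strongly connected component is a singleton.

No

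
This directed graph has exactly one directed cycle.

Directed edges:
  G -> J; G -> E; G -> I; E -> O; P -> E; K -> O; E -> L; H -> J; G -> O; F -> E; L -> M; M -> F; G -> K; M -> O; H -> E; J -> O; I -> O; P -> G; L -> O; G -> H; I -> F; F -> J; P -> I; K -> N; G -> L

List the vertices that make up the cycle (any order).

E, F, L, M

DFS with gray/black marking from L:
L gray
  O gray
  O black
  M gray
    F gray
      J gray
        J→O: O black — skip
      J black
      E gray
        E→O: O black — skip
        E→L: L is gray → back edge
Back edge closes the cycle L → M → F → E → L; its vertices are {E, F, L, M}.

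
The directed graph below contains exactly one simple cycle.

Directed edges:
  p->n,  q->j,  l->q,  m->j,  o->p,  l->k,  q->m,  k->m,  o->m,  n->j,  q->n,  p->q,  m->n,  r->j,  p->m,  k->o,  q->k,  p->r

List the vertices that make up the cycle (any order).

DFS with gray/black marking from k:
k gray
  m gray
    j gray
    j black
    n gray
      n→j: j black — skip
    n black
  m black
  o gray
    o→m: m black — skip
    p gray
      p→n: n black — skip
      q gray
        q→n: n black — skip
        q→k: k is gray → back edge
Back edge closes the cycle k → o → p → q → k; its vertices are {k, o, p, q}.

k, o, p, q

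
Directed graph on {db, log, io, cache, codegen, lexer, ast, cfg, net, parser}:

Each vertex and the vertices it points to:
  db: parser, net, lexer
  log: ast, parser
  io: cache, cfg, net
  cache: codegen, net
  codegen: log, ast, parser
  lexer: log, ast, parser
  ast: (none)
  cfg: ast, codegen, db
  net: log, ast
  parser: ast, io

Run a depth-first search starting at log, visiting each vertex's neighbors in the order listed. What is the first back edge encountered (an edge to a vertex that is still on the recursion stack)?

codegen→log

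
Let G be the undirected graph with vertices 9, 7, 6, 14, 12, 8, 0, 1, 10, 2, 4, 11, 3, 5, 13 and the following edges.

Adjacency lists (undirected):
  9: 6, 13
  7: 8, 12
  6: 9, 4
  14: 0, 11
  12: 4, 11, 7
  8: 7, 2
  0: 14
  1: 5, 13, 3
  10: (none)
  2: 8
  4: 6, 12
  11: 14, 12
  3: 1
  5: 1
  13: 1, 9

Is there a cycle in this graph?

No

DFS, tracking each vertex's parent; an edge to a visited non-parent vertex closes a cycle.
Start from 4:
visit 4 (parent –)
  visit 6 (parent 4)
    visit 9 (parent 6)
      9–6: parent, skip
      visit 13 (parent 9)
        visit 1 (parent 13)
          visit 5 (parent 1)
            5–1: parent, skip
          1–13: parent, skip
          visit 3 (parent 1)
            3–1: parent, skip
        13–9: parent, skip
    6–4: parent, skip
  visit 12 (parent 4)
    12–4: parent, skip
    visit 11 (parent 12)
      visit 14 (parent 11)
        visit 0 (parent 14)
          0–14: parent, skip
        14–11: parent, skip
      11–12: parent, skip
    visit 7 (parent 12)
      visit 8 (parent 7)
        8–7: parent, skip
        visit 2 (parent 8)
          2–8: parent, skip
      7–12: parent, skip
visit 10 (parent –)
No non-parent visited neighbor found — the graph is a forest.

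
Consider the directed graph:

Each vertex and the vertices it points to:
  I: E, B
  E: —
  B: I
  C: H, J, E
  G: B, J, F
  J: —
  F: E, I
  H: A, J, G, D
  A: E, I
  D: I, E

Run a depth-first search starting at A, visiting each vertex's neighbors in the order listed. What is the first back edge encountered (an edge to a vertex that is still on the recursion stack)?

DFS from A (visiting each vertex's neighbors in the order listed); mark gray on enter, black on exit:
A gray
  E gray
  E black
  I gray
    I→E: E black — skip
    B gray
      B→I: I is gray → back edge
First back edge: B → I.

B→I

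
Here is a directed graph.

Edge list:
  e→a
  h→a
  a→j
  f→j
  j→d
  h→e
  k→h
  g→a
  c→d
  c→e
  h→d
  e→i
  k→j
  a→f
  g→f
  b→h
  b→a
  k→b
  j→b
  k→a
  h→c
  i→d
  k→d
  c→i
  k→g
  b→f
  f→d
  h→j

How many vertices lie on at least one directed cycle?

7

A vertex is on a directed cycle iff it belongs to a strongly connected component of size ≥ 2 (or has a self-loop).
The vertices on cycles are {a, b, c, e, f, h, j} — 7 in total.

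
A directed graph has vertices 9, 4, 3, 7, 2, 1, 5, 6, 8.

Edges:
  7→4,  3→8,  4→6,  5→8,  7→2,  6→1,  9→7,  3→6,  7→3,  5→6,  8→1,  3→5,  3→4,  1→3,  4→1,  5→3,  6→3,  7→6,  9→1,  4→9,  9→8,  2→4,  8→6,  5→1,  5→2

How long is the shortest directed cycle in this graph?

For each vertex v, BFS finds the shortest path from v back to v.
The shortest such closed walk is 3 → 6 → 3, length 2.

2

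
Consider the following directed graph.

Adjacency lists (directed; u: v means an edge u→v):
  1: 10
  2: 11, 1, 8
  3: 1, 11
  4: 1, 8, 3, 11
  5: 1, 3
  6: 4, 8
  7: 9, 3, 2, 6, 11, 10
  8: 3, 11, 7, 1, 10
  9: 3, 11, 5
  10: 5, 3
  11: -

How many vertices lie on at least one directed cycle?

A vertex is on a directed cycle iff it belongs to a strongly connected component of size ≥ 2 (or has a self-loop).
The vertices on cycles are {1, 2, 3, 4, 5, 6, 7, 8, 10} — 9 in total.

9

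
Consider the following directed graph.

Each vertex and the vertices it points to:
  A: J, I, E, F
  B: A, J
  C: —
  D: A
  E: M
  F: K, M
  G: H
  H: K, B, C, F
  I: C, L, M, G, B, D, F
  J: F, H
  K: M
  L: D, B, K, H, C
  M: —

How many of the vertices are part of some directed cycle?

8

A vertex is on a directed cycle iff it belongs to a strongly connected component of size ≥ 2 (or has a self-loop).
The vertices on cycles are {A, B, D, G, H, I, J, L} — 8 in total.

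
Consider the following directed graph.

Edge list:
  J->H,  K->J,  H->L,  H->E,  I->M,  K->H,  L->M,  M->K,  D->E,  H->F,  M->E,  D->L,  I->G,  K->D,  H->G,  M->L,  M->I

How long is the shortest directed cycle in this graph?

2

For each vertex v, BFS finds the shortest path from v back to v.
The shortest such closed walk is M → I → M, length 2.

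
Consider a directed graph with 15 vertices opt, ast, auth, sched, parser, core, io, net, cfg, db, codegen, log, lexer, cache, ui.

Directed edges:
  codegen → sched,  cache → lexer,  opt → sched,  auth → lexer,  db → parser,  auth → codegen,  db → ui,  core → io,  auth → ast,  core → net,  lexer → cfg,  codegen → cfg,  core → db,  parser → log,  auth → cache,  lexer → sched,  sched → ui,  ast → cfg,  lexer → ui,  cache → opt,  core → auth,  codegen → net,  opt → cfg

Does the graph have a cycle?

DFS with white/gray/black marking, starting from ui:
ui gray
ui black
opt gray
  cfg gray
  cfg black
  sched gray
    sched→ui: ui black — skip
  sched black
opt black
ast gray
  ast→cfg: cfg black — skip
ast black
auth gray
  lexer gray
    lexer→cfg: cfg black — skip
    lexer→ui: ui black — skip
    lexer→sched: sched black — skip
  lexer black
  auth→ast: ast black — skip
  cache gray
    cache→lexer: lexer black — skip
    cache→opt: opt black — skip
  cache black
  codegen gray
    codegen→sched: sched black — skip
    net gray
    net black
    codegen→cfg: cfg black — skip
  codegen black
auth black
parser gray
  log gray
  log black
parser black
core gray
  db gray
    db→parser: parser black — skip
    db→ui: ui black — skip
  db black
  core→auth: auth black — skip
  io gray
  io black
  core→net: net black — skip
core black
Every edge goes to a white or black vertex — no back edge, so the graph is acyclic.

No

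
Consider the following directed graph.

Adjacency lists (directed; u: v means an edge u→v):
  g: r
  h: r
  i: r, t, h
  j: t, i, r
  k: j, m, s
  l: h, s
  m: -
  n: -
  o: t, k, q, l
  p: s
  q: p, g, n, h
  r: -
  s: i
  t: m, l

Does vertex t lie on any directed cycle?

t is on a cycle iff t can reach itself via ≥1 edge.
t → l → s → i → t — yes.

Yes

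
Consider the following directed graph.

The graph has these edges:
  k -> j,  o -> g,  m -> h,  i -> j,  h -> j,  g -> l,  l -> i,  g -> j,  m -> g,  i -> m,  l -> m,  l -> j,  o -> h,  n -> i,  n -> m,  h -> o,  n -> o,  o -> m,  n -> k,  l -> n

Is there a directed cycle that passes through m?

Yes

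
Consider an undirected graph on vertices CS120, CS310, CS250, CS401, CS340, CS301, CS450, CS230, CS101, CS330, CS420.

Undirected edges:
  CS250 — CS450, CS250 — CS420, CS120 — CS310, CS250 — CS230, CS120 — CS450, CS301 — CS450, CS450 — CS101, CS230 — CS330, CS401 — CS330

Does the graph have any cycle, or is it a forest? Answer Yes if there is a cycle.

DFS, tracking each vertex's parent; an edge to a visited non-parent vertex closes a cycle.
Start from CS120:
visit CS120 (parent –)
  visit CS450 (parent CS120)
    visit CS301 (parent CS450)
      CS301–CS450: parent, skip
    visit CS250 (parent CS450)
      visit CS420 (parent CS250)
        CS420–CS250: parent, skip
      CS250–CS450: parent, skip
      visit CS230 (parent CS250)
        visit CS330 (parent CS230)
          CS330–CS230: parent, skip
          visit CS401 (parent CS330)
            CS401–CS330: parent, skip
        CS230–CS250: parent, skip
    visit CS101 (parent CS450)
      CS101–CS450: parent, skip
    CS450–CS120: parent, skip
  visit CS310 (parent CS120)
    CS310–CS120: parent, skip
visit CS340 (parent –)
No non-parent visited neighbor found — the graph is a forest.

No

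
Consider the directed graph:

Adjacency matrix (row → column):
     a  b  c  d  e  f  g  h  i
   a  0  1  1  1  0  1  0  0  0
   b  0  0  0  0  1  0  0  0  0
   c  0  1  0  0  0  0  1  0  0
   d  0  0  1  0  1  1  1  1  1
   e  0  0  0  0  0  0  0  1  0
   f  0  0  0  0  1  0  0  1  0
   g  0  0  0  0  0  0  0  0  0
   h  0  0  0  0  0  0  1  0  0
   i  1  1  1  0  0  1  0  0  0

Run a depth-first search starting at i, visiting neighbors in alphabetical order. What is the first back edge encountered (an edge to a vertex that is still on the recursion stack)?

d→i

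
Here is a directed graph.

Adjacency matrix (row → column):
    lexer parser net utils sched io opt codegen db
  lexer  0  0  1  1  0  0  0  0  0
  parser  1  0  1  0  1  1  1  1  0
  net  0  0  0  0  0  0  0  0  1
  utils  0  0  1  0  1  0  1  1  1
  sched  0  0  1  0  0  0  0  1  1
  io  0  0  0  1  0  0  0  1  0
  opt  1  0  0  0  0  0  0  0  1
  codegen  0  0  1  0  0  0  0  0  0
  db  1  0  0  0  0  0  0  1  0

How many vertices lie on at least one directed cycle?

A vertex is on a directed cycle iff it belongs to a strongly connected component of size ≥ 2 (or has a self-loop).
The vertices on cycles are {db, net, opt, lexer, sched, utils, codegen} — 7 in total.

7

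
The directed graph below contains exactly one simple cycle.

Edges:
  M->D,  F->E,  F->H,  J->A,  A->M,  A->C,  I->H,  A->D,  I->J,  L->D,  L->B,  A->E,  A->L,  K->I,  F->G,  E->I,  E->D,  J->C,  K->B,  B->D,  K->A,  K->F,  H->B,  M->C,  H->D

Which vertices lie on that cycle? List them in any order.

DFS with gray/black marking from I:
I gray
  J gray
    C gray
    C black
    A gray
      M gray
        M→C: C black — skip
        D gray
        D black
      M black
      E gray
        E→I: I is gray → back edge
Back edge closes the cycle I → J → A → E → I; its vertices are {A, E, I, J}.

A, E, I, J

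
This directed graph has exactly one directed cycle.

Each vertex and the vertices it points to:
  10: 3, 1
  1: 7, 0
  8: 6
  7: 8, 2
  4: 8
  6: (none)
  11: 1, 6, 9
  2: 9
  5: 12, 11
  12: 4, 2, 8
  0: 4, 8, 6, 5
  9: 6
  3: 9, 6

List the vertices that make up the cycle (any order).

0, 1, 5, 11

DFS with gray/black marking from 1:
1 gray
  7 gray
    8 gray
      6 gray
      6 black
    8 black
    2 gray
      9 gray
        9→6: 6 black — skip
      9 black
    2 black
  7 black
  0 gray
    4 gray
      4→8: 8 black — skip
    4 black
    0→8: 8 black — skip
    0→6: 6 black — skip
    5 gray
      12 gray
        12→4: 4 black — skip
        12→2: 2 black — skip
        12→8: 8 black — skip
      12 black
      11 gray
        11→1: 1 is gray → back edge
Back edge closes the cycle 1 → 0 → 5 → 11 → 1; its vertices are {0, 1, 5, 11}.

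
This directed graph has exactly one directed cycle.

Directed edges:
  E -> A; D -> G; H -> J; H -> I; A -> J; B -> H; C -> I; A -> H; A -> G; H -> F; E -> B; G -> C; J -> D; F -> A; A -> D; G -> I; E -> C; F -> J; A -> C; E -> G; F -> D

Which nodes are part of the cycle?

A, F, H

DFS with gray/black marking from H:
H gray
  I gray
  I black
  F gray
    D gray
      G gray
        C gray
          C→I: I black — skip
        C black
        G→I: I black — skip
      G black
    D black
    J gray
      J→D: D black — skip
    J black
    A gray
      A→J: J black — skip
      A→G: G black — skip
      A→D: D black — skip
      A→H: H is gray → back edge
Back edge closes the cycle H → F → A → H; its vertices are {A, F, H}.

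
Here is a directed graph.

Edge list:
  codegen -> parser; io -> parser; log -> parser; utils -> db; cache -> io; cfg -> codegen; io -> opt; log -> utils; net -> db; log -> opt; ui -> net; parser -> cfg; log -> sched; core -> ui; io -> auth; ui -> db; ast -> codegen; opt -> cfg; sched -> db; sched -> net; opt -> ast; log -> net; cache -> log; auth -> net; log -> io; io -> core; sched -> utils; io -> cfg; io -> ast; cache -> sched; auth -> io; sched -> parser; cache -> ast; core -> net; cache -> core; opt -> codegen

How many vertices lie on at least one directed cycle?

5

A vertex is on a directed cycle iff it belongs to a strongly connected component of size ≥ 2 (or has a self-loop).
The vertices on cycles are {io, cfg, auth, parser, codegen} — 5 in total.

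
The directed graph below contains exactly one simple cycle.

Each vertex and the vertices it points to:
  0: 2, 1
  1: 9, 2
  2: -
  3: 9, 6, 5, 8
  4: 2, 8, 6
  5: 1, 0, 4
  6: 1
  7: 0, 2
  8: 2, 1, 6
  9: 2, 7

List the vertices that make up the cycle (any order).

0, 1, 7, 9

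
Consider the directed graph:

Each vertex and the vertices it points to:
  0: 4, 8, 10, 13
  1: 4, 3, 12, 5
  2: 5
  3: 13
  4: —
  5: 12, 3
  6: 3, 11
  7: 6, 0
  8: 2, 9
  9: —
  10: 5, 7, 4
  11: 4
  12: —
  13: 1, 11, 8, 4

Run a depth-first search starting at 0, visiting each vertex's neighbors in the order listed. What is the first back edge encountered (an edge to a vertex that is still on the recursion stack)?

DFS from 0 (visiting each vertex's neighbors in the order listed); mark gray on enter, black on exit:
0 gray
  4 gray
  4 black
  8 gray
    2 gray
      5 gray
        12 gray
        12 black
        3 gray
          13 gray
            1 gray
              1→4: 4 black — skip
              1→3: 3 is gray → back edge
First back edge: 1 → 3.

1→3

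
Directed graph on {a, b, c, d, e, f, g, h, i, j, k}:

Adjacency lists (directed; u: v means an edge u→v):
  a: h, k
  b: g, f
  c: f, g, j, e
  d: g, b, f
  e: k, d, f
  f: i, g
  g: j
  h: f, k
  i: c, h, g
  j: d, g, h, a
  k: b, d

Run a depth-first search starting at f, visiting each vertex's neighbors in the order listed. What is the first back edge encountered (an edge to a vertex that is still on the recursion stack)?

DFS from f (visiting each vertex's neighbors in the order listed); mark gray on enter, black on exit:
f gray
  i gray
    c gray
      c→f: f is gray → back edge
First back edge: c → f.

c→f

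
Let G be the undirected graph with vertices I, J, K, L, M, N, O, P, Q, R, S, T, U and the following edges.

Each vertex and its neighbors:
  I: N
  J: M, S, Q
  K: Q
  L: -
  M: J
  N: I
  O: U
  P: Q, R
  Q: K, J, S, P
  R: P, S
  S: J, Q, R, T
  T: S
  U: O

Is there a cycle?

DFS, tracking each vertex's parent; an edge to a visited non-parent vertex closes a cycle.
Start from J:
visit J (parent –)
  visit M (parent J)
    M–J: parent, skip
  visit S (parent J)
    S–J: parent, skip
    visit Q (parent S)
      visit K (parent Q)
        K–Q: parent, skip
      Q–J: J visited and ≠ parent → cycle
Cycle: J – S – Q – J.

Yes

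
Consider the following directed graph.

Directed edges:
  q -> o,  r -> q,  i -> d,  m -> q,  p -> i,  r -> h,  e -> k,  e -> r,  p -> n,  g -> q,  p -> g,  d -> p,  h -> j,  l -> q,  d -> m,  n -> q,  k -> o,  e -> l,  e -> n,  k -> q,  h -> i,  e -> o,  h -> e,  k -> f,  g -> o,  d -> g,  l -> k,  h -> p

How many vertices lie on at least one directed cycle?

6

A vertex is on a directed cycle iff it belongs to a strongly connected component of size ≥ 2 (or has a self-loop).
The vertices on cycles are {d, e, h, i, p, r} — 6 in total.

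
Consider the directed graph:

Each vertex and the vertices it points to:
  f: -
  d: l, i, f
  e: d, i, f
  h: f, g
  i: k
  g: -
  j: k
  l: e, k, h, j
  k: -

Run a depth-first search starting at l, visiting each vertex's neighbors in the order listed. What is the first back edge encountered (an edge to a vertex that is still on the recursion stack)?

DFS from l (visiting each vertex's neighbors in the order listed); mark gray on enter, black on exit:
l gray
  e gray
    d gray
      d→l: l is gray → back edge
First back edge: d → l.

d->l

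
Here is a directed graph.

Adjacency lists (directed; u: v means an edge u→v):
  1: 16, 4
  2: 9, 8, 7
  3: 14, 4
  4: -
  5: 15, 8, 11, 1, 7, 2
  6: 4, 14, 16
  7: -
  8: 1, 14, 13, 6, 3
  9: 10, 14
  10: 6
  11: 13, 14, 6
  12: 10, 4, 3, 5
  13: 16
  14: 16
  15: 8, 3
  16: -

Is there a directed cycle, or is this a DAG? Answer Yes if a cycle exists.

No

DFS with white/gray/black marking, starting from 10:
10 gray
  6 gray
    4 gray
    4 black
    14 gray
      16 gray
      16 black
    14 black
    6→16: 16 black — skip
  6 black
10 black
1 gray
  1→16: 16 black — skip
  1→4: 4 black — skip
1 black
2 gray
  9 gray
    9→10: 10 black — skip
    9→14: 14 black — skip
  9 black
  8 gray
    8→1: 1 black — skip
    8→14: 14 black — skip
    13 gray
      13→16: 16 black — skip
    13 black
    8→6: 6 black — skip
    3 gray
      3→14: 14 black — skip
      3→4: 4 black — skip
    3 black
  8 black
  7 gray
  7 black
2 black
5 gray
  15 gray
    15→8: 8 black — skip
    15→3: 3 black — skip
  15 black
  5→8: 8 black — skip
  11 gray
    11→13: 13 black — skip
    11→14: 14 black — skip
    11→6: 6 black — skip
  11 black
  5→1: 1 black — skip
  5→7: 7 black — skip
  5→2: 2 black — skip
5 black
12 gray
  12→10: 10 black — skip
  12→4: 4 black — skip
  12→3: 3 black — skip
  12→5: 5 black — skip
12 black
Every edge goes to a white or black vertex — no back edge, so the graph is acyclic.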